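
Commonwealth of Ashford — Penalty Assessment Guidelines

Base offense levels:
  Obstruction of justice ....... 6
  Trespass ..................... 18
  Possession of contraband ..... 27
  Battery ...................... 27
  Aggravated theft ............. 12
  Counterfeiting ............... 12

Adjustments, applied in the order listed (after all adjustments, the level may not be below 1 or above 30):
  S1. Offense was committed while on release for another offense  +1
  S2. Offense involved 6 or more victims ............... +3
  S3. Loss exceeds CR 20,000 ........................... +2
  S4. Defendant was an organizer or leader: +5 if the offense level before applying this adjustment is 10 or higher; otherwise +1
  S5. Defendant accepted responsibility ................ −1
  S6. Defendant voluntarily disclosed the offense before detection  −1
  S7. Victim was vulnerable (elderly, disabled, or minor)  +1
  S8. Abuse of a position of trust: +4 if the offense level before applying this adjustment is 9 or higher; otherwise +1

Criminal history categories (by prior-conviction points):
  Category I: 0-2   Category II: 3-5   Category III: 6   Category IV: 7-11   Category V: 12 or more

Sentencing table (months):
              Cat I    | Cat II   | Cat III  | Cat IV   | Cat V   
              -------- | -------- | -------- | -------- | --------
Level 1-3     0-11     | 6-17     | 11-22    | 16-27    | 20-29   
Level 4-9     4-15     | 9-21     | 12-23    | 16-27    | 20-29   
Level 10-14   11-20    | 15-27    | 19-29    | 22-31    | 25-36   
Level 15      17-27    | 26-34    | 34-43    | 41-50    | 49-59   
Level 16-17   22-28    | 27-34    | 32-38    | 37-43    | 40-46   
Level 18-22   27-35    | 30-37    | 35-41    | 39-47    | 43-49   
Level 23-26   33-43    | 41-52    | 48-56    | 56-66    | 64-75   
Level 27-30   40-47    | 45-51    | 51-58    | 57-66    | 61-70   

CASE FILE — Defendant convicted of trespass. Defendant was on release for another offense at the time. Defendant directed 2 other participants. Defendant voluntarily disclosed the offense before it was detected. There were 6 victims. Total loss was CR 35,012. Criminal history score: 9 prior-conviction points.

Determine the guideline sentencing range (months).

57-66 months

Base offense level for trespass: 18.
S1 applies: 18 + 1 = 19.
S2 applies: 19 + 3 = 22.
S3 applies: 22 + 2 = 24.
S4 applies (level before this adjustment is 24 ≥ 10, so +5): 24 + 5 = 29.
S6 applies: 29 − 1 = 28.
S7 does not apply.
Final offense level: 28.
Criminal history: 9 prior points → Category IV (7-11).
Level 28 falls in the 27-30 band.
Grid: Level 27-30 × Category IV = 57-66 months.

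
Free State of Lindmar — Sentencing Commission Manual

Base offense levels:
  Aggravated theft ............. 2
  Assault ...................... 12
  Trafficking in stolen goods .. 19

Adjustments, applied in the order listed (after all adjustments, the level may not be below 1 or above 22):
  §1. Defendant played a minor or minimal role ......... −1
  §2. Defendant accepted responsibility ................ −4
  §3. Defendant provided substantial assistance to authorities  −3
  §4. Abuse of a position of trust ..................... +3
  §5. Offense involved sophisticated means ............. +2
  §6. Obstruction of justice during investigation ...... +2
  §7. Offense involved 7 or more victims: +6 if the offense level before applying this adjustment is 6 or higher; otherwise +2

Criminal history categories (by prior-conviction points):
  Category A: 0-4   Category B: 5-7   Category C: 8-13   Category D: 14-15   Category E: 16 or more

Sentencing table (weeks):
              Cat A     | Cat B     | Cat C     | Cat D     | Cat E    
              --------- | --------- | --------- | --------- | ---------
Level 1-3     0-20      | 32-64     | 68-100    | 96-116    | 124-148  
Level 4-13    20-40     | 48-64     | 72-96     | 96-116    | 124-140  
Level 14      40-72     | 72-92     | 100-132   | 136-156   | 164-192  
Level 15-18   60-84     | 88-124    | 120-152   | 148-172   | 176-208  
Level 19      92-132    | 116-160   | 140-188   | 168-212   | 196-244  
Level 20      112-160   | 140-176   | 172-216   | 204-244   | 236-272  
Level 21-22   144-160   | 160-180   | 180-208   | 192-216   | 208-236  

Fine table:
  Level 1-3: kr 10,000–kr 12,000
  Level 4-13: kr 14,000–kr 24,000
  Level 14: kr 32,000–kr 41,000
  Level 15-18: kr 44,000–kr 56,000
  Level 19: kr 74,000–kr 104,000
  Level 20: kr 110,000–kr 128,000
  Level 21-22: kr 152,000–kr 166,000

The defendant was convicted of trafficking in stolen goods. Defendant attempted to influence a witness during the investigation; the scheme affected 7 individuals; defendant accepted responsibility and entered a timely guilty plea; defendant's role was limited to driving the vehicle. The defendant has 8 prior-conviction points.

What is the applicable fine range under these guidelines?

kr 152,000–kr 166,000

Base offense level for trafficking in stolen goods: 19.
§1 applies: 19 − 1 = 18.
§2 applies: 18 − 4 = 14.
§3 does not apply.
§5 does not apply.
§6 applies: 14 + 2 = 16.
§7 applies (level before this adjustment is 16 ≥ 6, so +6): 16 + 6 = 22.
Final offense level: 22.
Level 22 falls in the 21-22 band.
Fine table: Level 21-22 → kr 152,000–kr 166,000.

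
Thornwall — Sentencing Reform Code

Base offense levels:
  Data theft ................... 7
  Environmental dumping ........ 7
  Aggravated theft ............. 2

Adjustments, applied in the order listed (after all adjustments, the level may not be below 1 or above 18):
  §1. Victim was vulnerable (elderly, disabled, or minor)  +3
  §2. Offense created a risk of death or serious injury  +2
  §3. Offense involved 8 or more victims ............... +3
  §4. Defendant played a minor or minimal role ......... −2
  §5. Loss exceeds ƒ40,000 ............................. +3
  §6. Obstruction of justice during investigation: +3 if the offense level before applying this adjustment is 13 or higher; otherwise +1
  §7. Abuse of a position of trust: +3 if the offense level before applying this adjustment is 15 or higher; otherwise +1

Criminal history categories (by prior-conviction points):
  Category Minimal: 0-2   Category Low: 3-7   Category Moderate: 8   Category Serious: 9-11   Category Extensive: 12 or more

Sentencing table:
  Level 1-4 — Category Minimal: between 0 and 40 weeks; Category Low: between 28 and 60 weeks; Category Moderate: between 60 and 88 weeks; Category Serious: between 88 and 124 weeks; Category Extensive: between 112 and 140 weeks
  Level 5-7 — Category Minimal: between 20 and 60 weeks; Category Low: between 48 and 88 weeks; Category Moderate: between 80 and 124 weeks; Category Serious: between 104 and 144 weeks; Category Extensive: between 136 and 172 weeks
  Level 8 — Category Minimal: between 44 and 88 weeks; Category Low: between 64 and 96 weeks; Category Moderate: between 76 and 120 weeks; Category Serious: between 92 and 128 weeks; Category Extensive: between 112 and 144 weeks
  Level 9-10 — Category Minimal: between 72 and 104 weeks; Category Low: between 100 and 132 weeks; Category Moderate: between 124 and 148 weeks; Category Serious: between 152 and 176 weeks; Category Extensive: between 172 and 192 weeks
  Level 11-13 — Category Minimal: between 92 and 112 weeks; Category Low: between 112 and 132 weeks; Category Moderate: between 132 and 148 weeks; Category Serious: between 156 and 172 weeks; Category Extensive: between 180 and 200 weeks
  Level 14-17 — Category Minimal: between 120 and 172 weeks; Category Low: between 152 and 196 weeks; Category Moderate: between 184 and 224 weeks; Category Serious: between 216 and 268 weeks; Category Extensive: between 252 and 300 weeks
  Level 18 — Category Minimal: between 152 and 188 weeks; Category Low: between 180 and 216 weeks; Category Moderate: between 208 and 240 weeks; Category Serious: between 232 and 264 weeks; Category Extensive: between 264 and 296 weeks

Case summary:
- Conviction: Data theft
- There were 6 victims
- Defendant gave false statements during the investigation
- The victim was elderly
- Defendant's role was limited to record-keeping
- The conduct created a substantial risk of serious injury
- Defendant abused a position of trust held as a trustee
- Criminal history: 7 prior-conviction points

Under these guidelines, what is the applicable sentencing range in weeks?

Base offense level for data theft: 7.
§1 applies: 7 + 3 = 10.
§2 applies: 10 + 2 = 12.
§4 applies: 12 − 2 = 10.
§5 does not apply.
§6 applies (level before this adjustment is 10 < 13, so +1): 10 + 1 = 11.
§7 applies (level before this adjustment is 11 < 15, so +1): 11 + 1 = 12.
Final offense level: 12.
Criminal history: 7 prior points → Category Low (3-7).
Level 12 falls in the 11-13 band.
Grid: Level 11-13 × Category Low = 112-132 weeks.

112-132 weeks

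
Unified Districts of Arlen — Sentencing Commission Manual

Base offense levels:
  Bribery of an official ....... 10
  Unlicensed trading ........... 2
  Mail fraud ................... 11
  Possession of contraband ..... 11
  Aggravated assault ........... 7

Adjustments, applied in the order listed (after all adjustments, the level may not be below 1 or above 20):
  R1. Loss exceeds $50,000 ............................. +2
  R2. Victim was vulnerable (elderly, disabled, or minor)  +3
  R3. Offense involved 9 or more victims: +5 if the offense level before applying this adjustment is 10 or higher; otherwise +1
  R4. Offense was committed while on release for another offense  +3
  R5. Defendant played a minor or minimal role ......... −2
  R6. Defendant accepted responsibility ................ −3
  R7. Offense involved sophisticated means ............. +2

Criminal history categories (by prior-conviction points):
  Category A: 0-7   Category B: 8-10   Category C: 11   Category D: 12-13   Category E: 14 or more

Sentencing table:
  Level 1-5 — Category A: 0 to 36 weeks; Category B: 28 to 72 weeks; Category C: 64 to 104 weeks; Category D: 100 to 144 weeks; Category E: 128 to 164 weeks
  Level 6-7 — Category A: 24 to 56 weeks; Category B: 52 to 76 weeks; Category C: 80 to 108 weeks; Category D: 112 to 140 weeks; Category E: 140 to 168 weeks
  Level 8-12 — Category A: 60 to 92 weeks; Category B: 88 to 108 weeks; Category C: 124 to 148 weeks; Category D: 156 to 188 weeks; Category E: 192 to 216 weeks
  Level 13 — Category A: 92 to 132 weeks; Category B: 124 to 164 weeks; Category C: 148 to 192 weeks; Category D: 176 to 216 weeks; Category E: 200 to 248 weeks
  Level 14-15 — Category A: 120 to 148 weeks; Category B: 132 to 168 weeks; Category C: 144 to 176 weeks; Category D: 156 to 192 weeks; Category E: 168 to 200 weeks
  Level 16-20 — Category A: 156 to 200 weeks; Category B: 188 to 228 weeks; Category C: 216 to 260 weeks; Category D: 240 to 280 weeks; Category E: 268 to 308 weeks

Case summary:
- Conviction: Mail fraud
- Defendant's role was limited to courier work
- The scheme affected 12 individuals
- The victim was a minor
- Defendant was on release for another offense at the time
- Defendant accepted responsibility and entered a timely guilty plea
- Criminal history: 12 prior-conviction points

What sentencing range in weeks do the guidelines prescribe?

240-280 weeks

Base offense level for mail fraud: 11.
R2 applies: 11 + 3 = 14.
R3 applies (level before this adjustment is 14 ≥ 10, so +5): 14 + 5 = 19.
R4 applies: 19 + 3 = 22.
R5 applies: 22 − 2 = 20.
R6 applies: 20 − 3 = 17.
R7 does not apply.
Final offense level: 17.
Criminal history: 12 prior points → Category D (12-13).
Level 17 falls in the 16-20 band.
Grid: Level 16-20 × Category D = 240-280 weeks.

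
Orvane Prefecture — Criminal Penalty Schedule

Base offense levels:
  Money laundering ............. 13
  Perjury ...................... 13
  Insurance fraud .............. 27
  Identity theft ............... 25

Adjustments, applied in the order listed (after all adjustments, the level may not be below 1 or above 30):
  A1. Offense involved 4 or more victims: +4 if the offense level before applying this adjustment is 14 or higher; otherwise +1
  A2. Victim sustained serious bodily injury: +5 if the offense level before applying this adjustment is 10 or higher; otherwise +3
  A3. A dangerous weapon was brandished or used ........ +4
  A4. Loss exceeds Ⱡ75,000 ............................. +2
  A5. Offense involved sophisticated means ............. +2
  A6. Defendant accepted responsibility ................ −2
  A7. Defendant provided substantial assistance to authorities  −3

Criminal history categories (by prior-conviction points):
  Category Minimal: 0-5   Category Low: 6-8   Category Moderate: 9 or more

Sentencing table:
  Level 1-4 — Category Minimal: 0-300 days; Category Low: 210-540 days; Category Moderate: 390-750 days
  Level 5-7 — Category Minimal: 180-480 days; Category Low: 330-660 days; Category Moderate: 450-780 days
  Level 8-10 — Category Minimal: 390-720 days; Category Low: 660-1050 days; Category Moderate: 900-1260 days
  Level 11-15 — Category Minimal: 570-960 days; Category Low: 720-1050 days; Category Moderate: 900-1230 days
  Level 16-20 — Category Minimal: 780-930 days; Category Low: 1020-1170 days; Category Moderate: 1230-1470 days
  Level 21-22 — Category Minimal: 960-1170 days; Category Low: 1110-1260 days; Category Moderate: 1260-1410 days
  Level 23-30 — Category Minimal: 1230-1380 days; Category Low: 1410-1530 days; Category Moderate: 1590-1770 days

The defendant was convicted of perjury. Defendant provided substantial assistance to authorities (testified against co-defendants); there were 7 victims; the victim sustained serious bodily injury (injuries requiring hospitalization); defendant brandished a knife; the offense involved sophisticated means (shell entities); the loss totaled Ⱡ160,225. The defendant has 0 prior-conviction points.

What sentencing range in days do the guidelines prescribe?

Base offense level for perjury: 13.
A1 applies (level before this adjustment is 13 < 14, so +1): 13 + 1 = 14.
A2 applies (level before this adjustment is 14 ≥ 10, so +5): 14 + 5 = 19.
A3 applies: 19 + 4 = 23.
A4 applies: 23 + 2 = 25.
A5 applies: 25 + 2 = 27.
A6 does not apply.
A7 applies: 27 − 3 = 24.
Final offense level: 24.
Criminal history: 0 prior points → Category Minimal (0-5).
Level 24 falls in the 23-30 band.
Grid: Level 23-30 × Category Minimal = 1230-1380 days.

1230-1380 days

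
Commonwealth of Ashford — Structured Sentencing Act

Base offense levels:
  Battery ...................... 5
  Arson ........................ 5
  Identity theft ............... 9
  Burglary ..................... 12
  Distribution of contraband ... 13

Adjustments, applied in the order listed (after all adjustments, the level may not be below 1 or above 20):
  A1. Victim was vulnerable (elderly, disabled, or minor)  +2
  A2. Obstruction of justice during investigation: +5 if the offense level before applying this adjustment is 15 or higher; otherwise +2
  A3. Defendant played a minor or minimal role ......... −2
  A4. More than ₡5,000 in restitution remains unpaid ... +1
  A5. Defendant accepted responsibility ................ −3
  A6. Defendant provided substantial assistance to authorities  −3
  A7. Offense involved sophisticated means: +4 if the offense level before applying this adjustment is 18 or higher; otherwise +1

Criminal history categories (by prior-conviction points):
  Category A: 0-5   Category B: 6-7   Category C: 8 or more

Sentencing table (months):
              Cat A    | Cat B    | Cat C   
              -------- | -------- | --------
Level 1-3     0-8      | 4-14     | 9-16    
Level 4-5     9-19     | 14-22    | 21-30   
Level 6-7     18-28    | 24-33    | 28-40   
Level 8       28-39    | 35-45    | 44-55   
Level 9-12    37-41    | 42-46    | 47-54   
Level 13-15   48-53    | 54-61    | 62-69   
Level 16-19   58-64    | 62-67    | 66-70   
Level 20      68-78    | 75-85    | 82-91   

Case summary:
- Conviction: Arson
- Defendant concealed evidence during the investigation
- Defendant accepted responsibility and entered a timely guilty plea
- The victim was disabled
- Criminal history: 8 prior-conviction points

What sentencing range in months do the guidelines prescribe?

Base offense level for arson: 5.
A1 applies: 5 + 2 = 7.
A2 applies (level before this adjustment is 7 < 15, so +2): 7 + 2 = 9.
A3 does not apply.
A5 applies: 9 − 3 = 6.
A6 does not apply.
A7 does not apply.
Final offense level: 6.
Criminal history: 8 prior points → Category C (8+).
Level 6 falls in the 6-7 band.
Grid: Level 6-7 × Category C = 28-40 months.

28-40 months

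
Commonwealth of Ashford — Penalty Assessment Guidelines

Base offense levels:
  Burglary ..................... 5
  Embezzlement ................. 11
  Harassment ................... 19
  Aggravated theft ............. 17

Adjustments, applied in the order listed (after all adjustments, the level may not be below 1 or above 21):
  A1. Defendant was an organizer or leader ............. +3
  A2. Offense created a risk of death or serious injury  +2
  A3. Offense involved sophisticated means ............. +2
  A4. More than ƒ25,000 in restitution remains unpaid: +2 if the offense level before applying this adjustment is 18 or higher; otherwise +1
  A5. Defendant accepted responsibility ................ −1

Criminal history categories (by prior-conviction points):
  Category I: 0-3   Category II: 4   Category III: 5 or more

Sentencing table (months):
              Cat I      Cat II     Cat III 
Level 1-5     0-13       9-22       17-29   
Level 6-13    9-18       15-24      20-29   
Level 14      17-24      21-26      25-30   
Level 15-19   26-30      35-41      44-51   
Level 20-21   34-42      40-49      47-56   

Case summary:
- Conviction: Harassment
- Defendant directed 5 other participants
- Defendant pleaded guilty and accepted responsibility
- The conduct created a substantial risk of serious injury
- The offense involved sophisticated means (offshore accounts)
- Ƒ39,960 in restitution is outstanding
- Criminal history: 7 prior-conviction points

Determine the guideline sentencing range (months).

Base offense level for harassment: 19.
A1 applies: 19 + 3 = 22.
A2 applies: 22 + 2 = 24.
A3 applies: 24 + 2 = 26.
A4 applies (level before this adjustment is 26 ≥ 18, so +2): 26 + 2 = 28.
A5 applies: 28 − 1 = 27.
Level 27 exceeds the maximum of 21; capped at 21.
Final offense level: 21.
Criminal history: 7 prior points → Category III (5+).
Level 21 falls in the 20-21 band.
Grid: Level 20-21 × Category III = 47-56 months.

47-56 months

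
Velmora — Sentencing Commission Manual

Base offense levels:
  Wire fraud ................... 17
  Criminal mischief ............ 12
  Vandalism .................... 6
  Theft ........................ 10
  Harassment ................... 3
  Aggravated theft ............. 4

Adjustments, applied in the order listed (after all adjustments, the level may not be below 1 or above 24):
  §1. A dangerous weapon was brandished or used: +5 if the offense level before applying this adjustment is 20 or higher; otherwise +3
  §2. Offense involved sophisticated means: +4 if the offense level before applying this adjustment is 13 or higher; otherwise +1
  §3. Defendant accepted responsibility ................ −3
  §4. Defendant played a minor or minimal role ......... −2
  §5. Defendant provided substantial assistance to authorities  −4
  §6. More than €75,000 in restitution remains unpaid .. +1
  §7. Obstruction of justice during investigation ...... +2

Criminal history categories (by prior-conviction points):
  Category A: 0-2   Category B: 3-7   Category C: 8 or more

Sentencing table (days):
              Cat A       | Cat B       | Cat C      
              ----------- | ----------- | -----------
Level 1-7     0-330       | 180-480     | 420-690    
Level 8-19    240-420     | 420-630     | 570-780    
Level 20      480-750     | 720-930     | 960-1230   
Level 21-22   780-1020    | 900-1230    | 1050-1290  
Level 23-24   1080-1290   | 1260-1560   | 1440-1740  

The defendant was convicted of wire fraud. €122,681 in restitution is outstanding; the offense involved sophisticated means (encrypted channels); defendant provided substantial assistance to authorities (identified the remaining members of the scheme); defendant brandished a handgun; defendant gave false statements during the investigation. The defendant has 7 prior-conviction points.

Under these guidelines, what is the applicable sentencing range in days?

Base offense level for wire fraud: 17.
§1 applies (level before this adjustment is 17 < 20, so +3): 17 + 3 = 20.
§2 applies (level before this adjustment is 20 ≥ 13, so +4): 20 + 4 = 24.
§4 does not apply.
§5 applies: 24 − 4 = 20.
§6 applies: 20 + 1 = 21.
§7 applies: 21 + 2 = 23.
Final offense level: 23.
Criminal history: 7 prior points → Category B (3-7).
Level 23 falls in the 23-24 band.
Grid: Level 23-24 × Category B = 1260-1560 days.

1260-1560 days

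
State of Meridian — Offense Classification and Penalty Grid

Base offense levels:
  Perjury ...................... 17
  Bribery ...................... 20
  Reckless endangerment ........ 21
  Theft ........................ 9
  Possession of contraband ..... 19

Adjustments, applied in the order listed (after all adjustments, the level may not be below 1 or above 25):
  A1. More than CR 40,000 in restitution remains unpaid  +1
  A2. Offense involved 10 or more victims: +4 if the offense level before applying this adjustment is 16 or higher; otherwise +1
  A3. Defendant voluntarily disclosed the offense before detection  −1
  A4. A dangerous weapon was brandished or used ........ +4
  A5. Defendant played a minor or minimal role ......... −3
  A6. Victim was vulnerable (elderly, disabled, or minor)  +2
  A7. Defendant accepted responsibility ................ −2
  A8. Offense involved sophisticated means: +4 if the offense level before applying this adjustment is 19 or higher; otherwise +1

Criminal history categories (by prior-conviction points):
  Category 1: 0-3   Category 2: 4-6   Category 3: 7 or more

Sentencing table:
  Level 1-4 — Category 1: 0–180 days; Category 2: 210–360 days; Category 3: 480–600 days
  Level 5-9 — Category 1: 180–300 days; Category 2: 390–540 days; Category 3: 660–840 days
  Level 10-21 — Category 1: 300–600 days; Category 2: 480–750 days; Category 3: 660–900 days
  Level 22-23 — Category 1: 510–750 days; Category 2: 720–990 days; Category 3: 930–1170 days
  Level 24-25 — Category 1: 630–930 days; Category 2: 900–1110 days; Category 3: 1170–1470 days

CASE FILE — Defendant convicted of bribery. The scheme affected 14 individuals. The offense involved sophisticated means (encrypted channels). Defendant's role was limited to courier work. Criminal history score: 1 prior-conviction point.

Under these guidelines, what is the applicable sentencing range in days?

630-930 days

Base offense level for bribery: 20.
A2 applies (level before this adjustment is 20 ≥ 16, so +4): 20 + 4 = 24.
A3 does not apply.
A5 applies: 24 − 3 = 21.
A8 applies (level before this adjustment is 21 ≥ 19, so +4): 21 + 4 = 25.
Final offense level: 25.
Criminal history: 1 prior point → Category 1 (0-3).
Level 25 falls in the 24-25 band.
Grid: Level 24-25 × Category 1 = 630-930 days.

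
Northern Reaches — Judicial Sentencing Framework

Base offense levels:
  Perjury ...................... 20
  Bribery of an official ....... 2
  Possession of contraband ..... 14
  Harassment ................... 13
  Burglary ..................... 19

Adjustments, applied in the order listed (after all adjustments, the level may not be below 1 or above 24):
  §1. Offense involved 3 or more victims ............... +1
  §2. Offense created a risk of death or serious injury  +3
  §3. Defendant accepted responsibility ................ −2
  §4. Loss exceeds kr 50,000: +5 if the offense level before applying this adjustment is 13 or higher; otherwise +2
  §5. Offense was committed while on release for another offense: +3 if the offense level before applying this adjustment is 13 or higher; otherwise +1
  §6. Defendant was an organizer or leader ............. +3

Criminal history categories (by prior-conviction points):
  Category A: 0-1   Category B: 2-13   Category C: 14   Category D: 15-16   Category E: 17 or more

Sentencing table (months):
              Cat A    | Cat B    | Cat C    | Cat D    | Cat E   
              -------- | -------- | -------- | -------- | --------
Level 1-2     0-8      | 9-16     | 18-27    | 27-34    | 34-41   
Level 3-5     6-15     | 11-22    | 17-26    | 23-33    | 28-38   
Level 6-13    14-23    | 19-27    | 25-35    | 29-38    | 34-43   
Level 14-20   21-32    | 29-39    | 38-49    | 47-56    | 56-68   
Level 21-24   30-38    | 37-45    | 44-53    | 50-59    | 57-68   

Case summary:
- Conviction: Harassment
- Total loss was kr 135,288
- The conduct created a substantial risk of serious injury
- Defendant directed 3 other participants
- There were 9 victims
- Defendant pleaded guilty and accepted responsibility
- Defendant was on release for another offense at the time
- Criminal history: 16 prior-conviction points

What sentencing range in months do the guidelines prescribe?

Base offense level for harassment: 13.
§1 applies: 13 + 1 = 14.
§2 applies: 14 + 3 = 17.
§3 applies: 17 − 2 = 15.
§4 applies (level before this adjustment is 15 ≥ 13, so +5): 15 + 5 = 20.
§5 applies (level before this adjustment is 20 ≥ 13, so +3): 20 + 3 = 23.
§6 applies: 23 + 3 = 26.
Level 26 exceeds the maximum of 24; capped at 24.
Final offense level: 24.
Criminal history: 16 prior points → Category D (15-16).
Level 24 falls in the 21-24 band.
Grid: Level 21-24 × Category D = 50-59 months.

50-59 months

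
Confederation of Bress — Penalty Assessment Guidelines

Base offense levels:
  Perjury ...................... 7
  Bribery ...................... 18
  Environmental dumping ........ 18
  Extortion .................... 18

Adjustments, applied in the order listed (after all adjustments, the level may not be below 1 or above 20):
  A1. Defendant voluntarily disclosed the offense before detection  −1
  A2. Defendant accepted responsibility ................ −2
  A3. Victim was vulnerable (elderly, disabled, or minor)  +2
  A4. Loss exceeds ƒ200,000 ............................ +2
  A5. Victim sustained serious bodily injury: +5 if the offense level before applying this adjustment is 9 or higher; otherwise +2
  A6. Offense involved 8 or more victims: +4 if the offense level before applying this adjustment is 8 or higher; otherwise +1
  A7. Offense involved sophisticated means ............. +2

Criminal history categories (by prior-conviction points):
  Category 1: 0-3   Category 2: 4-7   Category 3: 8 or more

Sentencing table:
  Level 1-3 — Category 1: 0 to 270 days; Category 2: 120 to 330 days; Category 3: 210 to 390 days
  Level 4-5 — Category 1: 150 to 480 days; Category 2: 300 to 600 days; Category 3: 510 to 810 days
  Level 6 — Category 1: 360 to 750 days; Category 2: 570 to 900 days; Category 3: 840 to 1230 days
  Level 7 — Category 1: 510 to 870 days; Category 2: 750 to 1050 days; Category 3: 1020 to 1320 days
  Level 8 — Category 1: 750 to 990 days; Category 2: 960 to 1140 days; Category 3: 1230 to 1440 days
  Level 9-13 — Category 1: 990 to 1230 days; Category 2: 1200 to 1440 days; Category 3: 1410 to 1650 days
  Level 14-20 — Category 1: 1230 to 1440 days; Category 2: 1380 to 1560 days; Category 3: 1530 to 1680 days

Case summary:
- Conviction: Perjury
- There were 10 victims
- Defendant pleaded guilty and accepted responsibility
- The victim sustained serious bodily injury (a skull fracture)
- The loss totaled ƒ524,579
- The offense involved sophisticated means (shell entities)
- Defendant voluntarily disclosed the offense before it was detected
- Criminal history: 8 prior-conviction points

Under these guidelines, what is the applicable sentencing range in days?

1530-1680 days

Base offense level for perjury: 7.
A1 applies: 7 − 1 = 6.
A2 applies: 6 − 2 = 4.
A4 applies: 4 + 2 = 6.
A5 applies (level before this adjustment is 6 < 9, so +2): 6 + 2 = 8.
A6 applies (level before this adjustment is 8 ≥ 8, so +4): 8 + 4 = 12.
A7 applies: 12 + 2 = 14.
Final offense level: 14.
Criminal history: 8 prior points → Category 3 (8+).
Level 14 falls in the 14-20 band.
Grid: Level 14-20 × Category 3 = 1530-1680 days.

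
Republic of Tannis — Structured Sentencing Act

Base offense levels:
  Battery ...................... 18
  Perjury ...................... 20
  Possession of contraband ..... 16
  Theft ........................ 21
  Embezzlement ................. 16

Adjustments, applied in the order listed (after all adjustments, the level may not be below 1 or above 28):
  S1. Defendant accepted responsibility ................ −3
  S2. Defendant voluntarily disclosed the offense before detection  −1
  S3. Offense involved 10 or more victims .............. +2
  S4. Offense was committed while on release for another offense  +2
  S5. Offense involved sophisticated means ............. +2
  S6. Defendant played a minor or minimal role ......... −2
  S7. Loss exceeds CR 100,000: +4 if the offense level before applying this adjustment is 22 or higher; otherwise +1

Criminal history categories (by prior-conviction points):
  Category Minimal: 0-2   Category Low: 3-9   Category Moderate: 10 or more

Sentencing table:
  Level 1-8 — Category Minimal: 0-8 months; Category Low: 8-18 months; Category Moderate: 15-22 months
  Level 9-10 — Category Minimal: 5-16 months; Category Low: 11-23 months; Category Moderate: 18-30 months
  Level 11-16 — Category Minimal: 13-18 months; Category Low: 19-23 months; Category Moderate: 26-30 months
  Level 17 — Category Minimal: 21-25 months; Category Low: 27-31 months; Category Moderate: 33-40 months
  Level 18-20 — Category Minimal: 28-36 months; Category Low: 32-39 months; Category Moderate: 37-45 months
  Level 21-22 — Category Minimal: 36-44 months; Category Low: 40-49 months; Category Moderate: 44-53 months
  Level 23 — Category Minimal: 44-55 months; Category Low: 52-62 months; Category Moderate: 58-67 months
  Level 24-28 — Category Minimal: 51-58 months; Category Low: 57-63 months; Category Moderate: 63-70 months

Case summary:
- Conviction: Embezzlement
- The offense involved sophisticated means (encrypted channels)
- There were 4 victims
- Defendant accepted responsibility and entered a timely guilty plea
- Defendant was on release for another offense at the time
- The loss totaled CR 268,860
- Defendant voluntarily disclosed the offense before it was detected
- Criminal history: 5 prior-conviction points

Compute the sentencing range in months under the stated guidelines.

27-31 months

Base offense level for embezzlement: 16.
S1 applies: 16 − 3 = 13.
S2 applies: 13 − 1 = 12.
S4 applies: 12 + 2 = 14.
S5 applies: 14 + 2 = 16.
S7 applies (level before this adjustment is 16 < 22, so +1): 16 + 1 = 17.
Final offense level: 17.
Criminal history: 5 prior points → Category Low (3-9).
Level 17 falls in the 17 band.
Grid: Level 17 × Category Low = 27-31 months.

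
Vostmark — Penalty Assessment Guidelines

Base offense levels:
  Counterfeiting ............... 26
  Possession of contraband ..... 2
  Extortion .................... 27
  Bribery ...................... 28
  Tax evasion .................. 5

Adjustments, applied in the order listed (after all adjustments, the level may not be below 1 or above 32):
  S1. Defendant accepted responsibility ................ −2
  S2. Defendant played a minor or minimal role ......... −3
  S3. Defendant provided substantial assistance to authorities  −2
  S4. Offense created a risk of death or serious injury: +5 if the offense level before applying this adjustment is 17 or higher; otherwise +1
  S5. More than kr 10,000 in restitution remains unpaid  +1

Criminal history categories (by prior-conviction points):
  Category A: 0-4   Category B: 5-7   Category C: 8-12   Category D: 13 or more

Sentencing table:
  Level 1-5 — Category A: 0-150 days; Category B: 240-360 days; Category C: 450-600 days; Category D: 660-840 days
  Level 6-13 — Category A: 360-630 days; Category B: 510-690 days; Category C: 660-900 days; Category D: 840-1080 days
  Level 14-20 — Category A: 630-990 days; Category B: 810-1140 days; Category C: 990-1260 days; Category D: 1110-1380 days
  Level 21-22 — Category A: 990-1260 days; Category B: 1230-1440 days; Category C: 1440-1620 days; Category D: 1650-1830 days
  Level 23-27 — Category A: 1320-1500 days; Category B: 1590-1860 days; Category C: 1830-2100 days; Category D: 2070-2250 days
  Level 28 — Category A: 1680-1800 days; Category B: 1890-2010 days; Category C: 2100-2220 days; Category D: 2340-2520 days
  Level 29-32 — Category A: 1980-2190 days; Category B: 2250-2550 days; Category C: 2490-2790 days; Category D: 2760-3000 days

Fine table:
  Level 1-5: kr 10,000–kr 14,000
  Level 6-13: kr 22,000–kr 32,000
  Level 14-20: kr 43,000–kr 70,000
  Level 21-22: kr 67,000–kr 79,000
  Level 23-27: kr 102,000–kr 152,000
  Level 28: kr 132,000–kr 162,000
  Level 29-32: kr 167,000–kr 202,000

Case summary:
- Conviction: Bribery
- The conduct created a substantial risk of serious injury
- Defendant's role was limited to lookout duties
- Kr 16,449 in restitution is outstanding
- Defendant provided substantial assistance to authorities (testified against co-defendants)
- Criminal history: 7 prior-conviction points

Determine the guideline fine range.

kr 167,000–kr 202,000

Base offense level for bribery: 28.
S2 applies: 28 − 3 = 25.
S3 applies: 25 − 2 = 23.
S4 applies (level before this adjustment is 23 ≥ 17, so +5): 23 + 5 = 28.
S5 applies: 28 + 1 = 29.
Final offense level: 29.
Level 29 falls in the 29-32 band.
Fine table: Level 29-32 → kr 167,000–kr 202,000.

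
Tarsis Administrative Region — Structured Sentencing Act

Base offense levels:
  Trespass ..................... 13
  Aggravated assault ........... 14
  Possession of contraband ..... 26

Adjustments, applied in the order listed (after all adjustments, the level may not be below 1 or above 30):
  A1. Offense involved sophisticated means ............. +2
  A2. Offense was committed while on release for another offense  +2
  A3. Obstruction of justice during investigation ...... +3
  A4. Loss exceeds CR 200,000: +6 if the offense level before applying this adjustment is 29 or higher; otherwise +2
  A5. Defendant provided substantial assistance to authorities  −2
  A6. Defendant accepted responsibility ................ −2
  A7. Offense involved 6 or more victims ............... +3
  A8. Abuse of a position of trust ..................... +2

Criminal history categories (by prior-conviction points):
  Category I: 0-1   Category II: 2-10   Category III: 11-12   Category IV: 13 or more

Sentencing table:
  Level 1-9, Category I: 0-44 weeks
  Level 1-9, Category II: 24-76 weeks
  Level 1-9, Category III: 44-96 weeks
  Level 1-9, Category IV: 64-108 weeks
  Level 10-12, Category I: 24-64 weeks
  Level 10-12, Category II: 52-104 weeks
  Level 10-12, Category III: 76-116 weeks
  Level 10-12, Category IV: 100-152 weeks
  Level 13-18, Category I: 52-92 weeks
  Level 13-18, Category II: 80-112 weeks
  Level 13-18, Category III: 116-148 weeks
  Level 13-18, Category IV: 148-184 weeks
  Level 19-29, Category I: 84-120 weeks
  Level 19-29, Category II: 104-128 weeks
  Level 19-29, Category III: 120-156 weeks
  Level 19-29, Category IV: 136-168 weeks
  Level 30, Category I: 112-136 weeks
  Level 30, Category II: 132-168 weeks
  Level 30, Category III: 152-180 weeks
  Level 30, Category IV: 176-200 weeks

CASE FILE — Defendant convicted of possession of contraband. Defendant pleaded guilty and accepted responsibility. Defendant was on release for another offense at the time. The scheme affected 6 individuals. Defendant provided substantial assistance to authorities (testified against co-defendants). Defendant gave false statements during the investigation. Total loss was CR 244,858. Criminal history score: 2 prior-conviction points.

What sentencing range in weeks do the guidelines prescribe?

132-168 weeks

Base offense level for possession of contraband: 26.
A2 applies: 26 + 2 = 28.
A3 applies: 28 + 3 = 31.
A4 applies (level before this adjustment is 31 ≥ 29, so +6): 31 + 6 = 37.
A5 applies: 37 − 2 = 35.
A6 applies: 35 − 2 = 33.
A7 applies: 33 + 3 = 36.
A8 does not apply.
Level 36 exceeds the maximum of 30; capped at 30.
Final offense level: 30.
Criminal history: 2 prior points → Category II (2-10).
Level 30 falls in the 30 band.
Grid: Level 30 × Category II = 132-168 weeks.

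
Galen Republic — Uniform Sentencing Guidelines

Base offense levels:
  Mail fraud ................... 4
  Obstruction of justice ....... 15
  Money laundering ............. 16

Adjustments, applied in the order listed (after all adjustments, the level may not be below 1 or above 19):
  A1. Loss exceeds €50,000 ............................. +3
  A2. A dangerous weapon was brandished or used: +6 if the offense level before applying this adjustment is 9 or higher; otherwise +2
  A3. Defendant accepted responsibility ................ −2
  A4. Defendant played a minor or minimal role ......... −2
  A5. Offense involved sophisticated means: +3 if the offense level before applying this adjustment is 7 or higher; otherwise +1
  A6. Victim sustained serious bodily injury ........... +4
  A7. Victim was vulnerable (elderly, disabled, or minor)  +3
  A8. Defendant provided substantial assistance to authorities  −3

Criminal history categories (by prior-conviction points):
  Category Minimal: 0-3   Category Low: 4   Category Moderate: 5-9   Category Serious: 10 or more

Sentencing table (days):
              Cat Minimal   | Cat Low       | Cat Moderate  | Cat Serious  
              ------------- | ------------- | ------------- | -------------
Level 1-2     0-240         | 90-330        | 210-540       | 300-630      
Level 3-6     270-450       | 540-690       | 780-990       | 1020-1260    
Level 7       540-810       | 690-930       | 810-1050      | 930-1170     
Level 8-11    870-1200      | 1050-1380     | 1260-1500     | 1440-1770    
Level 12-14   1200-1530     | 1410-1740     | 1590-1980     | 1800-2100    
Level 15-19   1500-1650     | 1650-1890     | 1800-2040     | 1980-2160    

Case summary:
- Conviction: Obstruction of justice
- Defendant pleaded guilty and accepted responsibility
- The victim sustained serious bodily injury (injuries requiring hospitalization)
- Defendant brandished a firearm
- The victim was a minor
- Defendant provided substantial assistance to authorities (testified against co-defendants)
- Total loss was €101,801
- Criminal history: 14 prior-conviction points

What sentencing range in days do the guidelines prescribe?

1980-2160 days

Base offense level for obstruction of justice: 15.
A1 applies: 15 + 3 = 18.
A2 applies (level before this adjustment is 18 ≥ 9, so +6): 18 + 6 = 24.
A3 applies: 24 − 2 = 22.
A6 applies: 22 + 4 = 26.
A7 applies: 26 + 3 = 29.
A8 applies: 29 − 3 = 26.
Level 26 exceeds the maximum of 19; capped at 19.
Final offense level: 19.
Criminal history: 14 prior points → Category Serious (10+).
Level 19 falls in the 15-19 band.
Grid: Level 15-19 × Category Serious = 1980-2160 days.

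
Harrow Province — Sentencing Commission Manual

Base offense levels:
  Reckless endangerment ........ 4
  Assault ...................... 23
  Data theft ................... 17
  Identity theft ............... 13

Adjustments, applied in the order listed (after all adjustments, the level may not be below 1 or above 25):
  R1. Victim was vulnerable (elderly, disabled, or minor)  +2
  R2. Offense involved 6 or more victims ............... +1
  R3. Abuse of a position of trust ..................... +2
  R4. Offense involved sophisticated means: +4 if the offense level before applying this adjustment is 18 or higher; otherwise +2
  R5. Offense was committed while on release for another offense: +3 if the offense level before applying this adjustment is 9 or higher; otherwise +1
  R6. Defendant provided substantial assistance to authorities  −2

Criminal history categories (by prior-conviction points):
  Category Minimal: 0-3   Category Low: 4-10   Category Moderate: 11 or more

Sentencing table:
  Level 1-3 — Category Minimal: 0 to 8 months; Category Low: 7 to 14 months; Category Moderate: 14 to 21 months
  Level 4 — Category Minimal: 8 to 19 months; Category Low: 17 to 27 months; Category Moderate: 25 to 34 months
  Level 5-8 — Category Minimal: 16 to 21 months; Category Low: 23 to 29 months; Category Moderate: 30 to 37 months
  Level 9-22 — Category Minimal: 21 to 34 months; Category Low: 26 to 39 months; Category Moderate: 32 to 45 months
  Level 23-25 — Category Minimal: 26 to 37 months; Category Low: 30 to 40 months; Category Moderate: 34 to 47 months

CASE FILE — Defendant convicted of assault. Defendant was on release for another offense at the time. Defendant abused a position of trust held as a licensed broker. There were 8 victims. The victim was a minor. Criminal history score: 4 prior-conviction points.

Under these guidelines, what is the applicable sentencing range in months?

30-40 months

Base offense level for assault: 23.
R1 applies: 23 + 2 = 25.
R2 applies: 25 + 1 = 26.
R3 applies: 26 + 2 = 28.
R4 does not apply.
R5 applies (level before this adjustment is 28 ≥ 9, so +3): 28 + 3 = 31.
Level 31 exceeds the maximum of 25; capped at 25.
Final offense level: 25.
Criminal history: 4 prior points → Category Low (4-10).
Level 25 falls in the 23-25 band.
Grid: Level 23-25 × Category Low = 30-40 months.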